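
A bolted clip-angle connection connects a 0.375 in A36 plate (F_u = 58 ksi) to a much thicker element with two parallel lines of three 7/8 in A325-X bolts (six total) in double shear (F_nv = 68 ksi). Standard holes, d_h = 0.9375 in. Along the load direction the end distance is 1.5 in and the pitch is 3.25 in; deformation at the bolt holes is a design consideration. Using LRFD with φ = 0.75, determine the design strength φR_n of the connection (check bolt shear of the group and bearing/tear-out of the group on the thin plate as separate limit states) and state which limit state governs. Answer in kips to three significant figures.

Bolt shear: A_b = π·0.875²/4 = 0.6013 in²; R_n = 68 × 0.6013 × 6 × 2 = 490.7 kips → 0.75 × 490.7 = 368 kips.
Bearing (1.2 l_c t F_u ≤ 2.4 d t F_u): upper limit = 2.4·0.875·0.375·58 = 45.68 kips.
  Edge l_c = 1.5 − 0.9375/2 = 1.031 → r_n = 26.92 kips; interior l_c = 3.25 − 0.9375 = 2.312 → r_n = 45.68 kips.
  R_n,bearing = 2·26.92 + 4·45.68 = 236.5 kips → 0.75 × 236.5 = 177 kips.
Bearing governs: 177 kips.

177 kips (bearing governs)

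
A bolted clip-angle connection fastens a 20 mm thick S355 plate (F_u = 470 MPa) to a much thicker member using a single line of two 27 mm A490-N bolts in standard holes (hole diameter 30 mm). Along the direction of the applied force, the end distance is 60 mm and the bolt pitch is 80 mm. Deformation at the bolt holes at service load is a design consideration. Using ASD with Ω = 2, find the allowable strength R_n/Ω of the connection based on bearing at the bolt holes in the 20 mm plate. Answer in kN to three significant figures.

536 kN

Per bolt r_n = 1.2 l_c t F_u ≤ 2.4 d t F_u; upper limit = 2.4 × 27 × 20 × 470 / 1000 = 609.1 kN.
Edge bolt: l_c = 60 − 30/2 = 45 mm → 1.2 × 45 × 20 × 470 / 1000 = 507.6 → r_n = 507.6 kN.
Interior bolts: l_c = 80 − 30 = 50 mm → 1.2 × 50 × 20 × 470 / 1000 = 564 → r_n = 564 kN.
R_n = 1 × 507.6 + 1 × 564 = 1072 kN.
Allowable strength R_n/Ω = 1072 / 2 = 536 kN.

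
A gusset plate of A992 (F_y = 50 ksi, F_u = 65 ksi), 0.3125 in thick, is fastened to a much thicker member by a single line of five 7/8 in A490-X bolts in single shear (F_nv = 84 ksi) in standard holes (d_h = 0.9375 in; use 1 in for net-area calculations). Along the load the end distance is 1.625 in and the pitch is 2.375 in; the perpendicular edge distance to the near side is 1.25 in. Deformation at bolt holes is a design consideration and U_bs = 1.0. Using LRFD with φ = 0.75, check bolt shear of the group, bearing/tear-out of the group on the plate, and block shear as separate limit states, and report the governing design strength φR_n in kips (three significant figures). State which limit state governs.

Bolt shear: A_b = π·0.875²/4 = 0.6013 in²; R_n = 84 × 0.6013 × 5 × 1 = 252.6 kips → 0.75 × 252.6 = 189 kips.
Bearing: edge l_c = 1.156, r_n = 28.18 kips; interior l_c = 1.438, r_n = 35.04 kips; R_n = 28.18 + 4·35.04 = 168.3 kips → 126 kips.
Block shear: A_gv = 3.477, A_nv = 2.07, A_nt = 0.2344 in²; R_n = min(0.6F_uA_nv, 0.6F_yA_gv) + U_bs·F_u·A_nt = 95.98 kips → 72 kips.
Block shear governs: 72 kips.

72 kips (block shear governs)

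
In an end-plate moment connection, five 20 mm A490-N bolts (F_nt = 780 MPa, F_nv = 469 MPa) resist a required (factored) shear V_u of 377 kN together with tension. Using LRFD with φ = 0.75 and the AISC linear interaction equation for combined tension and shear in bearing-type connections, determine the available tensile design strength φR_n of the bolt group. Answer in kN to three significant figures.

A_b = π·20²/4 = 314.2 mm²; f_rv = 377 × 1000 / (5 × 314.2) = 240 MPa.
F'_nt = 1.3 F_nt − (F_nt / φF_nv) f_rv = 1.3·780 − (780/(0.75·469))·240 = 481.8 MPa, capped at F_nt → F'_nt = 481.8 MPa.
R_n = F'_nt · A_b · n = 481.8 × 314.2 × 5 / 1000 = 756.8 kN.
Design strength φR_n = 0.75 × 756.8 = 568 kN.

568 kN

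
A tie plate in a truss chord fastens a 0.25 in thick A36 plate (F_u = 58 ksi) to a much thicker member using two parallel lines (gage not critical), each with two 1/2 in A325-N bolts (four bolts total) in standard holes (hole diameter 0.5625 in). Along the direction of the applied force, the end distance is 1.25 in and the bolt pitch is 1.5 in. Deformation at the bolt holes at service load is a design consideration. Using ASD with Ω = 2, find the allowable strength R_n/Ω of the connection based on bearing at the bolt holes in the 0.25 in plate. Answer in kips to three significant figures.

33.2 kips

Per bolt r_n = 1.2 l_c t F_u ≤ 2.4 d t F_u; upper limit = 2.4 × 0.5 × 0.25 × 58 = 17.4 kips.
Edge bolt: l_c = 1.25 − 0.5625/2 = 0.9688 in → 1.2 × 0.9688 × 0.25 × 58 = 16.86 → r_n = 16.86 kips.
Interior bolts: l_c = 1.5 − 0.5625 = 0.9375 in → 1.2 × 0.9375 × 0.25 × 58 = 16.31 → r_n = 16.31 kips.
R_n = 2 × 16.86 + 2 × 16.31 = 66.34 kips.
Allowable strength R_n/Ω = 66.34 / 2 = 33.2 kips.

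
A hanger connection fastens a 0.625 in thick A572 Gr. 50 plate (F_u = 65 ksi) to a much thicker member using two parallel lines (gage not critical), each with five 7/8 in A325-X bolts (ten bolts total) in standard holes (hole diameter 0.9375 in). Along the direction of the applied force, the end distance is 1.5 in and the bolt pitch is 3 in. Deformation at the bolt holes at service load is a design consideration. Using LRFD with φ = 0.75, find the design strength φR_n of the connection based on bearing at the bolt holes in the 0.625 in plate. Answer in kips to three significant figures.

Per bolt r_n = 1.2 l_c t F_u ≤ 2.4 d t F_u; upper limit = 2.4 × 0.875 × 0.625 × 65 = 85.31 kips.
Edge bolt: l_c = 1.5 − 0.9375/2 = 1.031 in → 1.2 × 1.031 × 0.625 × 65 = 50.27 → r_n = 50.27 kips.
Interior bolts: l_c = 3 − 0.9375 = 2.062 in → 1.2 × 2.062 × 0.625 × 65 = 100.5 → r_n = 85.31 kips.
R_n = 2 × 50.27 + 8 × 85.31 = 783 kips.
Design strength φR_n = 0.75 × 783 = 587 kips.

587 kips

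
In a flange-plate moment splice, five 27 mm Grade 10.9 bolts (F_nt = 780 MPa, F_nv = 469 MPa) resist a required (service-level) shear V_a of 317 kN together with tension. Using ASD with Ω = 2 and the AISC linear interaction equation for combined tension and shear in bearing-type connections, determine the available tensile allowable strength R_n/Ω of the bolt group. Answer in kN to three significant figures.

924 kN

A_b = π·27²/4 = 572.6 mm²; f_rv = 317 × 1000 / (5 × 572.6) = 110.7 MPa.
F'_nt = 1.3 F_nt − (Ω F_nt / F_nv) f_rv = 1.3·780 − (2·780/469)·110.7 = 645.7 MPa, capped at F_nt → F'_nt = 645.7 MPa.
R_n = F'_nt · A_b · n = 645.7 × 572.6 × 5 / 1000 = 1848 kN.
Allowable strength R_n/Ω = 1848 / 2 = 924 kN.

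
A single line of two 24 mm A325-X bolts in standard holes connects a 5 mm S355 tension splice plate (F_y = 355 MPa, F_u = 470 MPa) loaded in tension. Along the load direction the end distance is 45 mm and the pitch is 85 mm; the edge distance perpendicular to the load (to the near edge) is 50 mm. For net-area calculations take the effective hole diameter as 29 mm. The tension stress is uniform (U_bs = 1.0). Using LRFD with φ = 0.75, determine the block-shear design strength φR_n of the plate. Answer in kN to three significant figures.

154 kN

Shear plane L_v = 45 + 1·85 = 130 mm; A_gv = 130 × 5 = 650 mm².
A_nv = (130 − 1.5·29) × 5 = 432.5 mm².
A_nt = (50 − 0.5·29) × 5 = 177.5 mm².
0.6 F_u A_nv = 122 kN; 0.6 F_y A_gv = 138.5 kN → shear rupture governs the shear term.
R_n = 122 + 1.0 × 470 × 177.5 / 1000 = 205.4 kN.
Design strength φR_n = 0.75 × 205.4 = 154 kN.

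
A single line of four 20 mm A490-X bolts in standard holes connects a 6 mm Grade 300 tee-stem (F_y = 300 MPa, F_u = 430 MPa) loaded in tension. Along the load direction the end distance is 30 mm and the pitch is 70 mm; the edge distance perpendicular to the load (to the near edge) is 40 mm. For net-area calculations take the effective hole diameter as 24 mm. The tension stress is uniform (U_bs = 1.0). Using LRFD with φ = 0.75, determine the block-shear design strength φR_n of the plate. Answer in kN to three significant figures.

Shear plane L_v = 30 + 3·70 = 240 mm; A_gv = 240 × 6 = 1440 mm².
A_nv = (240 − 3.5·24) × 6 = 936 mm².
A_nt = (40 − 0.5·24) × 6 = 168 mm².
0.6 F_u A_nv = 241.5 kN; 0.6 F_y A_gv = 259.2 kN → shear rupture governs the shear term.
R_n = 241.5 + 1.0 × 430 × 168 / 1000 = 313.7 kN.
Design strength φR_n = 0.75 × 313.7 = 235 kN.

235 kN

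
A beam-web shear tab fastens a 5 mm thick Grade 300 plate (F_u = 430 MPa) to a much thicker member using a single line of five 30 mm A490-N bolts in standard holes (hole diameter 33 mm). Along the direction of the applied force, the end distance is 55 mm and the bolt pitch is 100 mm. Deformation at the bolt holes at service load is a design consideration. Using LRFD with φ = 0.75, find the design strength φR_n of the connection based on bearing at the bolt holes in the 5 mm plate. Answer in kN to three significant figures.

539 kN

Per bolt r_n = 1.2 l_c t F_u ≤ 2.4 d t F_u; upper limit = 2.4 × 30 × 5 × 430 / 1000 = 154.8 kN.
Edge bolt: l_c = 55 − 33/2 = 38.5 mm → 1.2 × 38.5 × 5 × 430 / 1000 = 99.33 → r_n = 99.33 kN.
Interior bolts: l_c = 100 − 33 = 67 mm → 1.2 × 67 × 5 × 430 / 1000 = 172.9 → r_n = 154.8 kN.
R_n = 1 × 99.33 + 4 × 154.8 = 718.5 kN.
Design strength φR_n = 0.75 × 718.5 = 539 kN.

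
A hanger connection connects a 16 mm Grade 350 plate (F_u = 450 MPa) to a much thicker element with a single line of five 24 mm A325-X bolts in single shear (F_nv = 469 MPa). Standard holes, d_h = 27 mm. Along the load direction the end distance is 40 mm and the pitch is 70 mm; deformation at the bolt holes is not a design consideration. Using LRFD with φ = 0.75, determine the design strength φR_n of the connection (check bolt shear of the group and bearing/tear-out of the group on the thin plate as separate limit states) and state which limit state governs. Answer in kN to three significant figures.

796 kN (bolt shear governs)

Bolt shear: A_b = π·24²/4 = 452.4 mm²; R_n = 469 × 452.4 × 5 × 1 / 1000 = 1061 kN → 0.75 × 1061 = 796 kN.
Bearing (1.5 l_c t F_u ≤ 3.0 d t F_u): upper limit = 3.0·24·16·450 / 1000 = 518.4 kN.
  Edge l_c = 40 − 27/2 = 26.5 → r_n = 286.2 kN; interior l_c = 70 − 27 = 43 → r_n = 464.4 kN.
  R_n,bearing = 1·286.2 + 4·464.4 = 2144 kN → 0.75 × 2144 = 1610 kN.
Bolt shear governs: 796 kN.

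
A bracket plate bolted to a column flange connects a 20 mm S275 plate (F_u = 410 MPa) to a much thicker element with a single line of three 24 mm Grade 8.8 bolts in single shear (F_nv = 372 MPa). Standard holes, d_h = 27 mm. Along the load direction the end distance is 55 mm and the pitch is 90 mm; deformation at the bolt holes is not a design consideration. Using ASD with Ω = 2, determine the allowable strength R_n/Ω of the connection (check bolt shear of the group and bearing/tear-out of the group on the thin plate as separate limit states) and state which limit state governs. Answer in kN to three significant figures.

252 kN (bolt shear governs)

Bolt shear: A_b = π·24²/4 = 452.4 mm²; R_n = 372 × 452.4 × 3 × 1 / 1000 = 504.9 kN → 504.9 / 2 = 252 kN.
Bearing (1.5 l_c t F_u ≤ 3.0 d t F_u): upper limit = 3.0·24·20·410 / 1000 = 590.4 kN.
  Edge l_c = 55 − 27/2 = 41.5 → r_n = 510.4 kN; interior l_c = 90 − 27 = 63 → r_n = 590.4 kN.
  R_n,bearing = 1·510.4 + 2·590.4 = 1691 kN → 1691 / 2 = 846 kN.
Bolt shear governs: 252 kN.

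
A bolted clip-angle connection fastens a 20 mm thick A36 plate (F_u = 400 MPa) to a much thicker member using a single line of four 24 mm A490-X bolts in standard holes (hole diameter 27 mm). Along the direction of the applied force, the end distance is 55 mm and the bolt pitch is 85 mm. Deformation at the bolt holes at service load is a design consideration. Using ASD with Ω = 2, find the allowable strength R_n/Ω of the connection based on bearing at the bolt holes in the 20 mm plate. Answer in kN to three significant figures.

Per bolt r_n = 1.2 l_c t F_u ≤ 2.4 d t F_u; upper limit = 2.4 × 24 × 20 × 400 / 1000 = 460.8 kN.
Edge bolt: l_c = 55 − 27/2 = 41.5 mm → 1.2 × 41.5 × 20 × 400 / 1000 = 398.4 → r_n = 398.4 kN.
Interior bolts: l_c = 85 − 27 = 58 mm → 1.2 × 58 × 20 × 400 / 1000 = 556.8 → r_n = 460.8 kN.
R_n = 1 × 398.4 + 3 × 460.8 = 1781 kN.
Allowable strength R_n/Ω = 1781 / 2 = 890 kN.

890 kN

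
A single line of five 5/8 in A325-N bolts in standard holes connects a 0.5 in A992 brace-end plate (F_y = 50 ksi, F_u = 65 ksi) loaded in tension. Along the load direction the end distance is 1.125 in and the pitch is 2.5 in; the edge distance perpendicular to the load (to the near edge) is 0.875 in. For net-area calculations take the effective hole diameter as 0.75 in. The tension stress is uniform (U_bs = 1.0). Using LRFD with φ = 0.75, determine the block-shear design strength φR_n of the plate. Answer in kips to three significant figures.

126 kips

Shear plane L_v = 1.125 + 4·2.5 = 11.12 in; A_gv = 11.12 × 0.5 = 5.562 in².
A_nv = (11.12 − 4.5·0.75) × 0.5 = 3.875 in².
A_nt = (0.875 − 0.5·0.75) × 0.5 = 0.25 in².
0.6 F_u A_nv = 151.1 kips; 0.6 F_y A_gv = 166.9 kips → shear rupture governs the shear term.
R_n = 151.1 + 1.0 × 65 × 0.25 = 167.4 kips.
Design strength φR_n = 0.75 × 167.4 = 126 kips.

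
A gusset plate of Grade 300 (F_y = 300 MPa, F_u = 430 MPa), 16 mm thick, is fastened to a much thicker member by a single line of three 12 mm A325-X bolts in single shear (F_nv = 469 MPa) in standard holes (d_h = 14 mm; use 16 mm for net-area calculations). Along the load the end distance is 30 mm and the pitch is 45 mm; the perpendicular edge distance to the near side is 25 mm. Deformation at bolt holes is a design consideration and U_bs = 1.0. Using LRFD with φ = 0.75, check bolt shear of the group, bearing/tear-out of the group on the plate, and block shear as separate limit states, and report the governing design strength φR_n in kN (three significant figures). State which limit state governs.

Bolt shear: A_b = π·12²/4 = 113.1 mm²; R_n = 469 × 113.1 × 3 × 1 / 1000 = 159.1 kN → 0.75 × 159.1 = 119 kN.
Bearing: edge l_c = 23, r_n = 189.9 kN; interior l_c = 31, r_n = 198.1 kN; R_n = 189.9 + 2·198.1 = 586.2 kN → 440 kN.
Block shear: A_gv = 1920, A_nv = 1280, A_nt = 272 mm²; R_n = min(0.6F_uA_nv, 0.6F_yA_gv) + U_bs·F_u·A_nt = 447.2 kN → 335 kN.
Bolt shear governs: 119 kN.

119 kN (bolt shear governs)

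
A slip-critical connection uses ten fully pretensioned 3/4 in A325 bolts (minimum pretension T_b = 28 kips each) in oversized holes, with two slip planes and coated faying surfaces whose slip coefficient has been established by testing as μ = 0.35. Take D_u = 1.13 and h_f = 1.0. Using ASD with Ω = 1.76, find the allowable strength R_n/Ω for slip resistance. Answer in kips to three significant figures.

126 kips

R_n = μ · D_u · h_f · T_b · n_s · n_b = 0.35 × 1.13 × 1.0 × 28 × 2 × 10 = 221.5 kips.
Allowable strength R_n/Ω = 221.5 / 1.76 = 126 kips.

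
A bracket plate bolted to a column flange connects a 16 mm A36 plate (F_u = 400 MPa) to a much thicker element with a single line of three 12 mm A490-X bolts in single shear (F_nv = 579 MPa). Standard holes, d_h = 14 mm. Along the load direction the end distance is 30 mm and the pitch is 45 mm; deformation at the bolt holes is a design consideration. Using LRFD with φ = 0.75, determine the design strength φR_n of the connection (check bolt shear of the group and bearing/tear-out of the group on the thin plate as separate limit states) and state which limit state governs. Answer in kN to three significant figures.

147 kN (bolt shear governs)

Bolt shear: A_b = π·12²/4 = 113.1 mm²; R_n = 579 × 113.1 × 3 × 1 / 1000 = 196.5 kN → 0.75 × 196.5 = 147 kN.
Bearing (1.2 l_c t F_u ≤ 2.4 d t F_u): upper limit = 2.4·12·16·400 / 1000 = 184.3 kN.
  Edge l_c = 30 − 14/2 = 23 → r_n = 176.6 kN; interior l_c = 45 − 14 = 31 → r_n = 184.3 kN.
  R_n,bearing = 1·176.6 + 2·184.3 = 545.3 kN → 0.75 × 545.3 = 409 kN.
Bolt shear governs: 147 kN.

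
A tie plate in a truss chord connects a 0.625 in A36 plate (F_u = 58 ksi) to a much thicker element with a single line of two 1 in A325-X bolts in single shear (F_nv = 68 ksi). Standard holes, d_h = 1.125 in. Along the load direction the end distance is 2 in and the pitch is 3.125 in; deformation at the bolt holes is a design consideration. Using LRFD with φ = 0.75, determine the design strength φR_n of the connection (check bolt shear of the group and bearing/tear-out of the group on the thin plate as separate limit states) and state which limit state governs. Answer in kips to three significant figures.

80.1 kips (bolt shear governs)

Bolt shear: A_b = π·1²/4 = 0.7854 in²; R_n = 68 × 0.7854 × 2 × 1 = 106.8 kips → 0.75 × 106.8 = 80.1 kips.
Bearing (1.2 l_c t F_u ≤ 2.4 d t F_u): upper limit = 2.4·1·0.625·58 = 87 kips.
  Edge l_c = 2 − 1.125/2 = 1.438 → r_n = 62.53 kips; interior l_c = 3.125 − 1.125 = 2 → r_n = 87 kips.
  R_n,bearing = 1·62.53 + 1·87 = 149.5 kips → 0.75 × 149.5 = 112 kips.
Bolt shear governs: 80.1 kips.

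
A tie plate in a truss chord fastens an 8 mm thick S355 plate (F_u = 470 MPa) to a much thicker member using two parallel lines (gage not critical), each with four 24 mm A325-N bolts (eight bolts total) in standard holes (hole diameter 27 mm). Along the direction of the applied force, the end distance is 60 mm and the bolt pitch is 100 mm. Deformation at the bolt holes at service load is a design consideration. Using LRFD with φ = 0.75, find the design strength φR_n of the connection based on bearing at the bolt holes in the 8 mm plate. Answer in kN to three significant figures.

1290 kN

Per bolt r_n = 1.2 l_c t F_u ≤ 2.4 d t F_u; upper limit = 2.4 × 24 × 8 × 470 / 1000 = 216.6 kN.
Edge bolt: l_c = 60 − 27/2 = 46.5 mm → 1.2 × 46.5 × 8 × 470 / 1000 = 209.8 → r_n = 209.8 kN.
Interior bolts: l_c = 100 − 27 = 73 mm → 1.2 × 73 × 8 × 470 / 1000 = 329.4 → r_n = 216.6 kN.
R_n = 2 × 209.8 + 6 × 216.6 = 1719 kN.
Design strength φR_n = 0.75 × 1719 = 1290 kN.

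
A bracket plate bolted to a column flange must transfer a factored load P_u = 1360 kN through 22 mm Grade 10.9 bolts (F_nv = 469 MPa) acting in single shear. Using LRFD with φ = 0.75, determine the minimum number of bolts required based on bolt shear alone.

11 bolts

A_b = π·22²/4 = 380.1 mm².
Per-bolt design strength φR_n = 0.75 × 469 × 380.1 × 1 / 1000 = 133.7 kN.
n ≥ 1360 / 133.7 = 10.17 → use 11 bolts.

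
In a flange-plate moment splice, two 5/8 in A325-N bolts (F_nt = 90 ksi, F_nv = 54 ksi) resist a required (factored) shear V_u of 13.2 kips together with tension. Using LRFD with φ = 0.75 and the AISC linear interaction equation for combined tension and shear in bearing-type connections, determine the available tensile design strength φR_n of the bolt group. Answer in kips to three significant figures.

31.8 kips

A_b = π·0.625²/4 = 0.3068 in²; f_rv = 13.2 / (2 × 0.3068) = 21.51 ksi.
F'_nt = 1.3 F_nt − (F_nt / φF_nv) f_rv = 1.3·90 − (90/(0.75·54))·21.51 = 69.19 ksi, capped at F_nt → F'_nt = 69.19 ksi.
R_n = F'_nt · A_b · n = 69.19 × 0.3068 × 2 = 42.46 kips.
Design strength φR_n = 0.75 × 42.46 = 31.8 kips.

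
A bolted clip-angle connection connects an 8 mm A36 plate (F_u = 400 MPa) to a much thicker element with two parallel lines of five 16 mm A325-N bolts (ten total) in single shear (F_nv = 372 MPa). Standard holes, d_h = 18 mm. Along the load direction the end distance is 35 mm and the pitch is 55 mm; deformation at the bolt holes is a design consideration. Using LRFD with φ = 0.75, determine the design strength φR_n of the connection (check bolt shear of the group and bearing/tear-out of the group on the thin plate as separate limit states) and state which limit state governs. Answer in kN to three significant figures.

Bolt shear: A_b = π·16²/4 = 201.1 mm²; R_n = 372 × 201.1 × 10 × 1 / 1000 = 748 kN → 0.75 × 748 = 561 kN.
Bearing (1.2 l_c t F_u ≤ 2.4 d t F_u): upper limit = 2.4·16·8·400 / 1000 = 122.9 kN.
  Edge l_c = 35 − 18/2 = 26 → r_n = 99.84 kN; interior l_c = 55 − 18 = 37 → r_n = 122.9 kN.
  R_n,bearing = 2·99.84 + 8·122.9 = 1183 kN → 0.75 × 1183 = 887 kN.
Bolt shear governs: 561 kN.

561 kN (bolt shear governs)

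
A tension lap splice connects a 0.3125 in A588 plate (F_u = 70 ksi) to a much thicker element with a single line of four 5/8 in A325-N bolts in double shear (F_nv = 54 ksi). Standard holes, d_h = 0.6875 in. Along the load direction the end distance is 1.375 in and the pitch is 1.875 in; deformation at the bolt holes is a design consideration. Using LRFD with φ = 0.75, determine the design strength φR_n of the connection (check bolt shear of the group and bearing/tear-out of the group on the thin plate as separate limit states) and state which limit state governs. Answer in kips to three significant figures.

Bolt shear: A_b = π·0.625²/4 = 0.3068 in²; R_n = 54 × 0.3068 × 4 × 2 = 132.5 kips → 0.75 × 132.5 = 99.4 kips.
Bearing (1.2 l_c t F_u ≤ 2.4 d t F_u): upper limit = 2.4·0.625·0.3125·70 = 32.81 kips.
  Edge l_c = 1.375 − 0.6875/2 = 1.031 → r_n = 27.07 kips; interior l_c = 1.875 − 0.6875 = 1.188 → r_n = 31.17 kips.
  R_n,bearing = 1·27.07 + 3·31.17 = 120.6 kips → 0.75 × 120.6 = 90.4 kips.
Bearing governs: 90.4 kips.

90.4 kips (bearing governs)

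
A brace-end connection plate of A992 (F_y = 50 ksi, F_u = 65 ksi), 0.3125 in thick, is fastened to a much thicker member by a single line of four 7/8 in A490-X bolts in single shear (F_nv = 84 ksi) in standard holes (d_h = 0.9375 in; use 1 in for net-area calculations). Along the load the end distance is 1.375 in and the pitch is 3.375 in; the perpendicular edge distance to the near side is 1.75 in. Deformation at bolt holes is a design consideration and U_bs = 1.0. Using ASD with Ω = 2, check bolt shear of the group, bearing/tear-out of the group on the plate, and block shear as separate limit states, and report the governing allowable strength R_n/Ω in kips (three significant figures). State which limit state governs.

Bolt shear: A_b = π·0.875²/4 = 0.6013 in²; R_n = 84 × 0.6013 × 4 × 1 = 202 kips → 202 / 2 = 101 kips.
Bearing: edge l_c = 0.9062, r_n = 22.09 kips; interior l_c = 2.438, r_n = 42.66 kips; R_n = 22.09 + 3·42.66 = 150.1 kips → 75 kips.
Block shear: A_gv = 3.594, A_nv = 2.5, A_nt = 0.3906 in²; R_n = min(0.6F_uA_nv, 0.6F_yA_gv) + U_bs·F_u·A_nt = 122.9 kips → 61.4 kips.
Block shear governs: 61.4 kips.

61.4 kips (block shear governs)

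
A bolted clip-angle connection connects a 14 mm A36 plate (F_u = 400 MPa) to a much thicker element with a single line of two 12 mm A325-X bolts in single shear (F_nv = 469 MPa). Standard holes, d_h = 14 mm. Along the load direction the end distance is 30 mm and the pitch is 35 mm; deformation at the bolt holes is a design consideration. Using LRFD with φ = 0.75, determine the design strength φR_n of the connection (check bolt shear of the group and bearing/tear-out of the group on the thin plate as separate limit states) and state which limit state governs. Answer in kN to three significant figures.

Bolt shear: A_b = π·12²/4 = 113.1 mm²; R_n = 469 × 113.1 × 2 × 1 / 1000 = 106.1 kN → 0.75 × 106.1 = 79.6 kN.
Bearing (1.2 l_c t F_u ≤ 2.4 d t F_u): upper limit = 2.4·12·14·400 / 1000 = 161.3 kN.
  Edge l_c = 30 − 14/2 = 23 → r_n = 154.6 kN; interior l_c = 35 − 14 = 21 → r_n = 141.1 kN.
  R_n,bearing = 1·154.6 + 1·141.1 = 295.7 kN → 0.75 × 295.7 = 222 kN.
Bolt shear governs: 79.6 kN.

79.6 kN (bolt shear governs)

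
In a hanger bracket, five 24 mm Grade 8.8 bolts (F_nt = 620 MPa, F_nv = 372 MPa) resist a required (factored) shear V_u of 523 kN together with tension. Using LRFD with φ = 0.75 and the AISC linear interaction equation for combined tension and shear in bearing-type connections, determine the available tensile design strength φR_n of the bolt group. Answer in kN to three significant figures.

496 kN

A_b = π·24²/4 = 452.4 mm²; f_rv = 523 × 1000 / (5 × 452.4) = 231.2 MPa.
F'_nt = 1.3 F_nt − (F_nt / φF_nv) f_rv = 1.3·620 − (620/(0.75·372))·231.2 = 292.2 MPa, capped at F_nt → F'_nt = 292.2 MPa.
R_n = F'_nt · A_b · n = 292.2 × 452.4 × 5 / 1000 = 660.9 kN.
Design strength φR_n = 0.75 × 660.9 = 496 kN.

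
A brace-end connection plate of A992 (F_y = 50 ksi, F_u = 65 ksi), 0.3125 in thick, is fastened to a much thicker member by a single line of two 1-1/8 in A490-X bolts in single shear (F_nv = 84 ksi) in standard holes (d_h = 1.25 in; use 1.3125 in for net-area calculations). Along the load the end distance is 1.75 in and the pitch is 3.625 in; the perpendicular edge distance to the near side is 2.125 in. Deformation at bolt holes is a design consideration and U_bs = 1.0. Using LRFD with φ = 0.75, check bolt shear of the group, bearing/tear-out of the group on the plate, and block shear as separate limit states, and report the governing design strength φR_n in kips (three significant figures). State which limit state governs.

Bolt shear: A_b = π·1.125²/4 = 0.994 in²; R_n = 84 × 0.994 × 2 × 1 = 167 kips → 0.75 × 167 = 125 kips.
Bearing: edge l_c = 1.125, r_n = 27.42 kips; interior l_c = 2.375, r_n = 54.84 kips; R_n = 27.42 + 1·54.84 = 82.27 kips → 61.7 kips.
Block shear: A_gv = 1.68, A_nv = 1.064, A_nt = 0.459 in²; R_n = min(0.6F_uA_nv, 0.6F_yA_gv) + U_bs·F_u·A_nt = 71.35 kips → 53.5 kips.
Block shear governs: 53.5 kips.

53.5 kips (block shear governs)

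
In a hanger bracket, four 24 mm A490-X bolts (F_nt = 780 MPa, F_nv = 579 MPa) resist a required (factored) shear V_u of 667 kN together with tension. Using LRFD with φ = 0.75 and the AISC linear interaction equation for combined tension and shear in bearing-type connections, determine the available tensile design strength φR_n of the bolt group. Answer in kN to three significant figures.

A_b = π·24²/4 = 452.4 mm²; f_rv = 667 × 1000 / (4 × 452.4) = 368.6 MPa.
F'_nt = 1.3 F_nt − (F_nt / φF_nv) f_rv = 1.3·780 − (780/(0.75·579))·368.6 = 351.9 MPa, capped at F_nt → F'_nt = 351.9 MPa.
R_n = F'_nt · A_b · n = 351.9 × 452.4 × 4 / 1000 = 636.8 kN.
Design strength φR_n = 0.75 × 636.8 = 478 kN.

478 kN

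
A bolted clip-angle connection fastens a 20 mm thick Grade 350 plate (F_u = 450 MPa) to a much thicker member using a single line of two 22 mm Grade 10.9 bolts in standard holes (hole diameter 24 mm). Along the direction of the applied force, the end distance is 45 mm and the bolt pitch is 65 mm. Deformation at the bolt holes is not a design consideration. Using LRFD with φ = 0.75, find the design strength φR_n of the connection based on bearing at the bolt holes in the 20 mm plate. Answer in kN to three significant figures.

749 kN

Per bolt r_n = 1.5 l_c t F_u ≤ 3.0 d t F_u; upper limit = 3.0 × 22 × 20 × 450 / 1000 = 594 kN.
Edge bolt: l_c = 45 − 24/2 = 33 mm → 1.5 × 33 × 20 × 450 / 1000 = 445.5 → r_n = 445.5 kN.
Interior bolts: l_c = 65 − 24 = 41 mm → 1.5 × 41 × 20 × 450 / 1000 = 553.5 → r_n = 553.5 kN.
R_n = 1 × 445.5 + 1 × 553.5 = 999 kN.
Design strength φR_n = 0.75 × 999 = 749 kN.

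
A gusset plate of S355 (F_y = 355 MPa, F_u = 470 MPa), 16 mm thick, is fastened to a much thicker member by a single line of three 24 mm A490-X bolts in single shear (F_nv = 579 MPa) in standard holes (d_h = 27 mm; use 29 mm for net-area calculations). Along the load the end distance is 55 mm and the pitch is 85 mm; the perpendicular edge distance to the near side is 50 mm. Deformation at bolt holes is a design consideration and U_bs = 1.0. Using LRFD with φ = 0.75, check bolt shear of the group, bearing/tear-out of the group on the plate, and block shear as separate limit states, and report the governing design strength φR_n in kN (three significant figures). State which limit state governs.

Bolt shear: A_b = π·24²/4 = 452.4 mm²; R_n = 579 × 452.4 × 3 × 1 / 1000 = 785.8 kN → 0.75 × 785.8 = 589 kN.
Bearing: edge l_c = 41.5, r_n = 374.5 kN; interior l_c = 58, r_n = 433.2 kN; R_n = 374.5 + 2·433.2 = 1241 kN → 931 kN.
Block shear: A_gv = 3600, A_nv = 2440, A_nt = 568 mm²; R_n = min(0.6F_uA_nv, 0.6F_yA_gv) + U_bs·F_u·A_nt = 955 kN → 716 kN.
Bolt shear governs: 589 kN.

589 kN (bolt shear governs)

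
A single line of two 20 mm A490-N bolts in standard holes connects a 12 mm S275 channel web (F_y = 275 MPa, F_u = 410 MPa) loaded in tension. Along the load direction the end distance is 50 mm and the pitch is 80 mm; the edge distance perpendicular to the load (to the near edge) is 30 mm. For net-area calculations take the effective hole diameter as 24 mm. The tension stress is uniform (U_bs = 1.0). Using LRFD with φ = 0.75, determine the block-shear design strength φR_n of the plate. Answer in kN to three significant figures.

259 kN

Shear plane L_v = 50 + 1·80 = 130 mm; A_gv = 130 × 12 = 1560 mm².
A_nv = (130 − 1.5·24) × 12 = 1128 mm².
A_nt = (30 − 0.5·24) × 12 = 216 mm².
0.6 F_u A_nv = 277.5 kN; 0.6 F_y A_gv = 257.4 kN → shear yielding governs the shear term.
R_n = 257.4 + 1.0 × 410 × 216 / 1000 = 346 kN.
Design strength φR_n = 0.75 × 346 = 259 kN.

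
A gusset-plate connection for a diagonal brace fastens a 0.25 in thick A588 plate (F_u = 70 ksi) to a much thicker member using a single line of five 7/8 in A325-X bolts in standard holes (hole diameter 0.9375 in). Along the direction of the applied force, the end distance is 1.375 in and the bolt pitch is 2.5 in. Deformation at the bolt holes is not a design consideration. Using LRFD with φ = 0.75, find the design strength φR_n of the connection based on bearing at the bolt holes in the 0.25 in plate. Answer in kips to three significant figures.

Per bolt r_n = 1.5 l_c t F_u ≤ 3.0 d t F_u; upper limit = 3.0 × 0.875 × 0.25 × 70 = 45.94 kips.
Edge bolt: l_c = 1.375 − 0.9375/2 = 0.9062 in → 1.5 × 0.9062 × 0.25 × 70 = 23.79 → r_n = 23.79 kips.
Interior bolts: l_c = 2.5 − 0.9375 = 1.562 in → 1.5 × 1.562 × 0.25 × 70 = 41.02 → r_n = 41.02 kips.
R_n = 1 × 23.79 + 4 × 41.02 = 187.9 kips.
Design strength φR_n = 0.75 × 187.9 = 141 kips.

141 kips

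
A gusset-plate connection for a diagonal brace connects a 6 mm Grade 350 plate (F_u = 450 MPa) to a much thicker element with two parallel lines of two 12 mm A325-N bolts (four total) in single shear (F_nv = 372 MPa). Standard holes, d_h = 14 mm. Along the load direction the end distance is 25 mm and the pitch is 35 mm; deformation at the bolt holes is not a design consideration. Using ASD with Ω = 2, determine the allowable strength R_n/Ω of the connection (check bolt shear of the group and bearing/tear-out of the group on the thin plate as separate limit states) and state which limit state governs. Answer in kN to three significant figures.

84.1 kN (bolt shear governs)

Bolt shear: A_b = π·12²/4 = 113.1 mm²; R_n = 372 × 113.1 × 4 × 1 / 1000 = 168.3 kN → 168.3 / 2 = 84.1 kN.
Bearing (1.5 l_c t F_u ≤ 3.0 d t F_u): upper limit = 3.0·12·6·450 / 1000 = 97.2 kN.
  Edge l_c = 25 − 14/2 = 18 → r_n = 72.9 kN; interior l_c = 35 − 14 = 21 → r_n = 85.05 kN.
  R_n,bearing = 2·72.9 + 2·85.05 = 315.9 kN → 315.9 / 2 = 158 kN.
Bolt shear governs: 84.1 kN.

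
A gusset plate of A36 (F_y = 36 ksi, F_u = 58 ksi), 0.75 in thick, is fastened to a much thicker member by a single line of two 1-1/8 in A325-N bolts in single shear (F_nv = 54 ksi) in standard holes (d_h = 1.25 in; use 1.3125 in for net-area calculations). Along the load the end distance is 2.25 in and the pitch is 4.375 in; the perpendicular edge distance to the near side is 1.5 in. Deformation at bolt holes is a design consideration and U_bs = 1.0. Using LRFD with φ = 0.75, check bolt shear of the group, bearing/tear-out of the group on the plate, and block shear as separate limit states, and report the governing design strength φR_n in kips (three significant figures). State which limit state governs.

Bolt shear: A_b = π·1.125²/4 = 0.994 in²; R_n = 54 × 0.994 × 2 × 1 = 107.4 kips → 0.75 × 107.4 = 80.5 kips.
Bearing: edge l_c = 1.625, r_n = 84.82 kips; interior l_c = 3.125, r_n = 117.4 kips; R_n = 84.82 + 1·117.4 = 202.3 kips → 152 kips.
Block shear: A_gv = 4.969, A_nv = 3.492, A_nt = 0.6328 in²; R_n = min(0.6F_uA_nv, 0.6F_yA_gv) + U_bs·F_u·A_nt = 144 kips → 108 kips.
Bolt shear governs: 80.5 kips.

80.5 kips (bolt shear governs)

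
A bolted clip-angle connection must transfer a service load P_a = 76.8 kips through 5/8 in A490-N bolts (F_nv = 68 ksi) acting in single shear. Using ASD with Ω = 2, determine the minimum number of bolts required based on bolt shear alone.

A_b = π·0.625²/4 = 0.3068 in².
Per-bolt allowable strength R_n/Ω = 68 × 0.3068 × 1 / 2 = 10.43 kips.
n ≥ 76.8 / 10.43 = 7.363 → use 8 bolts.

8 bolts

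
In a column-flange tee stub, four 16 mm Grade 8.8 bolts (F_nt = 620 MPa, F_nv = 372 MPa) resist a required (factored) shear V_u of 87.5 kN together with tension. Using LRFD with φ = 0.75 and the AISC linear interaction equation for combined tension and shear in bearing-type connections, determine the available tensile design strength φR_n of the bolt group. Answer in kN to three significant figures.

A_b = π·16²/4 = 201.1 mm²; f_rv = 87.5 × 1000 / (4 × 201.1) = 108.8 MPa.
F'_nt = 1.3 F_nt − (F_nt / φF_nv) f_rv = 1.3·620 − (620/(0.75·372))·108.8 = 564.2 MPa, capped at F_nt → F'_nt = 564.2 MPa.
R_n = F'_nt · A_b · n = 564.2 × 201.1 × 4 / 1000 = 453.8 kN.
Design strength φR_n = 0.75 × 453.8 = 340 kN.

340 kN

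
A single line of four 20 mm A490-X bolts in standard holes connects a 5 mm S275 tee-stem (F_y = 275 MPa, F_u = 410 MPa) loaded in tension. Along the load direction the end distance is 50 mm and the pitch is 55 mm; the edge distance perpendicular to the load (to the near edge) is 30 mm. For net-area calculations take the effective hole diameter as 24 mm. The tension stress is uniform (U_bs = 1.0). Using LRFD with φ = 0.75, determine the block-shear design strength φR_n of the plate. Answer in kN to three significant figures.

Shear plane L_v = 50 + 3·55 = 215 mm; A_gv = 215 × 5 = 1075 mm².
A_nv = (215 − 3.5·24) × 5 = 655 mm².
A_nt = (30 − 0.5·24) × 5 = 90 mm².
0.6 F_u A_nv = 161.1 kN; 0.6 F_y A_gv = 177.4 kN → shear rupture governs the shear term.
R_n = 161.1 + 1.0 × 410 × 90 / 1000 = 198 kN.
Design strength φR_n = 0.75 × 198 = 149 kN.

149 kN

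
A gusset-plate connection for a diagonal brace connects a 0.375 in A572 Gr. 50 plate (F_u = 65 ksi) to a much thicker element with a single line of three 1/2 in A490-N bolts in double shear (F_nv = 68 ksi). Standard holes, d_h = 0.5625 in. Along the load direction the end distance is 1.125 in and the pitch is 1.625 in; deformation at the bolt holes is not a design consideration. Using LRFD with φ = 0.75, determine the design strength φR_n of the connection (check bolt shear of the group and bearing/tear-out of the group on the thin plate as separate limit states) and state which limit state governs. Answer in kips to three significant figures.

60.1 kips (bolt shear governs)

Bolt shear: A_b = π·0.5²/4 = 0.1963 in²; R_n = 68 × 0.1963 × 3 × 2 = 80.11 kips → 0.75 × 80.11 = 60.1 kips.
Bearing (1.5 l_c t F_u ≤ 3.0 d t F_u): upper limit = 3.0·0.5·0.375·65 = 36.56 kips.
  Edge l_c = 1.125 − 0.5625/2 = 0.8438 → r_n = 30.85 kips; interior l_c = 1.625 − 0.5625 = 1.062 → r_n = 36.56 kips.
  R_n,bearing = 1·30.85 + 2·36.56 = 104 kips → 0.75 × 104 = 78 kips.
Bolt shear governs: 60.1 kips.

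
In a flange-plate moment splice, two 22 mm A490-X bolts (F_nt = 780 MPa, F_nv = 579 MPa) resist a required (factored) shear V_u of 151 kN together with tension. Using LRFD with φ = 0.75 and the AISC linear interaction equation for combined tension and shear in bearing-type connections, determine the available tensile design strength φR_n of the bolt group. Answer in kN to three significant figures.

A_b = π·22²/4 = 380.1 mm²; f_rv = 151 × 1000 / (2 × 380.1) = 198.6 MPa.
F'_nt = 1.3 F_nt − (F_nt / φF_nv) f_rv = 1.3·780 − (780/(0.75·579))·198.6 = 657.2 MPa, capped at F_nt → F'_nt = 657.2 MPa.
R_n = F'_nt · A_b · n = 657.2 × 380.1 × 2 / 1000 = 499.7 kN.
Design strength φR_n = 0.75 × 499.7 = 375 kN.

375 kN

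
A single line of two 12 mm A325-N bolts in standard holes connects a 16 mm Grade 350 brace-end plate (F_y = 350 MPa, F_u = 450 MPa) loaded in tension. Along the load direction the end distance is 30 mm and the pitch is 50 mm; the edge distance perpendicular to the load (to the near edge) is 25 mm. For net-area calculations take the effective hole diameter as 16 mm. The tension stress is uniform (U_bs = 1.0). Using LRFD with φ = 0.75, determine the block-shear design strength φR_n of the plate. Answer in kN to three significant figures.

Shear plane L_v = 30 + 1·50 = 80 mm; A_gv = 80 × 16 = 1280 mm².
A_nv = (80 − 1.5·16) × 16 = 896 mm².
A_nt = (25 − 0.5·16) × 16 = 272 mm².
0.6 F_u A_nv = 241.9 kN; 0.6 F_y A_gv = 268.8 kN → shear rupture governs the shear term.
R_n = 241.9 + 1.0 × 450 × 272 / 1000 = 364.3 kN.
Design strength φR_n = 0.75 × 364.3 = 273 kN.

273 kN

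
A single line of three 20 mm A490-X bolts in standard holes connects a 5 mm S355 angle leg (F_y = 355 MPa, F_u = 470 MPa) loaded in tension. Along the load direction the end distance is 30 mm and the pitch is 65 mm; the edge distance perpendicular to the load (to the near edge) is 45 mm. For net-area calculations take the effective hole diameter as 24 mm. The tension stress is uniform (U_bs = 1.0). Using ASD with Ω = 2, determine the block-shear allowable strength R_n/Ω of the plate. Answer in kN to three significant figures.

109 kN

Shear plane L_v = 30 + 2·65 = 160 mm; A_gv = 160 × 5 = 800 mm².
A_nv = (160 − 2.5·24) × 5 = 500 mm².
A_nt = (45 − 0.5·24) × 5 = 165 mm².
0.6 F_u A_nv = 141 kN; 0.6 F_y A_gv = 170.4 kN → shear rupture governs the shear term.
R_n = 141 + 1.0 × 470 × 165 / 1000 = 218.6 kN.
Allowable strength R_n/Ω = 218.6 / 2 = 109 kN.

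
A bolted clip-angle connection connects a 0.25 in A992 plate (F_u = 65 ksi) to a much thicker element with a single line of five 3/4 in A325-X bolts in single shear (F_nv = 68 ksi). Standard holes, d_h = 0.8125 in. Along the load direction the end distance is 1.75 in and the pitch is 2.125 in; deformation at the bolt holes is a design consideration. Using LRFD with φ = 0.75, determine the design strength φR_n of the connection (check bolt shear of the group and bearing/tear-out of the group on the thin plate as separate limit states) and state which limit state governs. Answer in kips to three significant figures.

96.4 kips (bearing governs)

Bolt shear: A_b = π·0.75²/4 = 0.4418 in²; R_n = 68 × 0.4418 × 5 × 1 = 150.2 kips → 0.75 × 150.2 = 113 kips.
Bearing (1.2 l_c t F_u ≤ 2.4 d t F_u): upper limit = 2.4·0.75·0.25·65 = 29.25 kips.
  Edge l_c = 1.75 − 0.8125/2 = 1.344 → r_n = 26.2 kips; interior l_c = 2.125 − 0.8125 = 1.312 → r_n = 25.59 kips.
  R_n,bearing = 1·26.2 + 4·25.59 = 128.6 kips → 0.75 × 128.6 = 96.4 kips.
Bearing governs: 96.4 kips.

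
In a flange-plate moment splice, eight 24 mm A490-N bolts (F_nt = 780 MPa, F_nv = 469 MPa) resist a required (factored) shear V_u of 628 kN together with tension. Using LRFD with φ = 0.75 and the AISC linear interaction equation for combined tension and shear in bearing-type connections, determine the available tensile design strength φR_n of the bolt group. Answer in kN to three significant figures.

A_b = π·24²/4 = 452.4 mm²; f_rv = 628 × 1000 / (8 × 452.4) = 173.5 MPa.
F'_nt = 1.3 F_nt − (F_nt / φF_nv) f_rv = 1.3·780 − (780/(0.75·469))·173.5 = 629.2 MPa, capped at F_nt → F'_nt = 629.2 MPa.
R_n = F'_nt · A_b · n = 629.2 × 452.4 × 8 / 1000 = 2277 kN.
Design strength φR_n = 0.75 × 2277 = 1710 kN.

1710 kN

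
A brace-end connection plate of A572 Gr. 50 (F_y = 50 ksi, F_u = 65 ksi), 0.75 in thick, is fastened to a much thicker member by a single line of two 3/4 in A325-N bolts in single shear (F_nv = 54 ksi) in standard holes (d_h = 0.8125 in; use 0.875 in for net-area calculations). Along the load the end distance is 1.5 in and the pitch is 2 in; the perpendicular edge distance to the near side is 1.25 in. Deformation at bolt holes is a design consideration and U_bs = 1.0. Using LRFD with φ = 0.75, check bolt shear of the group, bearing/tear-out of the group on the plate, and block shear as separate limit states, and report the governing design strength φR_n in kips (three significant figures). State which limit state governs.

35.8 kips (bolt shear governs)

Bolt shear: A_b = π·0.75²/4 = 0.4418 in²; R_n = 54 × 0.4418 × 2 × 1 = 47.71 kips → 0.75 × 47.71 = 35.8 kips.
Bearing: edge l_c = 1.094, r_n = 63.98 kips; interior l_c = 1.188, r_n = 69.47 kips; R_n = 63.98 + 1·69.47 = 133.5 kips → 100 kips.
Block shear: A_gv = 2.625, A_nv = 1.641, A_nt = 0.6094 in²; R_n = min(0.6F_uA_nv, 0.6F_yA_gv) + U_bs·F_u·A_nt = 103.6 kips → 77.7 kips.
Bolt shear governs: 35.8 kips.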